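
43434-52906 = -9472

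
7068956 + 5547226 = 12616182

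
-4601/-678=6 + 533/678 ≈ 6.79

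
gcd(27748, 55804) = 28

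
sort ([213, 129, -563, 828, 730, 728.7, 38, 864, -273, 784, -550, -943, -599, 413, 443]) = [-943, -599, -563, -550, -273, 38, 129, 213, 413, 443, 728.7, 730, 784, 828, 864]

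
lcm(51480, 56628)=566280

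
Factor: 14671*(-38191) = -1*17^1*181^1*211^1*863^1 = -560300161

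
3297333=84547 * 39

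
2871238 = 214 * 13417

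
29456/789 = 112/3≈37.33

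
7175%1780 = 55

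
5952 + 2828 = 8780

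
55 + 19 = 74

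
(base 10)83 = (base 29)2p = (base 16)53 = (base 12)6b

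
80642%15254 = 4372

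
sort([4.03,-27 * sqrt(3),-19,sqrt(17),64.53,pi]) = [-27 * sqrt(3),-19,pi,4.03,sqrt(17),64.53]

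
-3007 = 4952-7959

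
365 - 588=-223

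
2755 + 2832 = 5587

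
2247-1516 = 731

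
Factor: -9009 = -1 * 3^2 * 7^1 * 11^1 * 13^1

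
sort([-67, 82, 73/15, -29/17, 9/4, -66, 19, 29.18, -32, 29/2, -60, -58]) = [-67, -66, -60, -58, -32, -29/17, 9/4, 73/15, 29/2, 19, 29.18, 82]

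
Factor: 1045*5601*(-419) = -1*3^1*5^1*11^1*19^1*419^1*1867^1 = -2452425855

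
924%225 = 24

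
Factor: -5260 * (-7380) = 2^4 * 3^2 * 5^2 * 41^1 * 263^1 = 38818800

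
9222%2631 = 1329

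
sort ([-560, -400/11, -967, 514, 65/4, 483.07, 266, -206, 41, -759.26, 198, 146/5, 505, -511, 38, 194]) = [-967, -759.26, -560, -511, -206, -400/11, 65/4, 146/5, 38, 41, 194, 198, 266, 483.07, 505, 514]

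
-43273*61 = -2639653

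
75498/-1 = -75498 = -75498.00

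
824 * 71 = 58504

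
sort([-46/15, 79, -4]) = [-4, -46/15, 79]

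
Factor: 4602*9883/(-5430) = -1*5^(-1)*13^1*59^1*181^(-1)*9883^1 = -7580261/905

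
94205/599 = 157 + 162/599 ≈ 157.27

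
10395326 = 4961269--5434057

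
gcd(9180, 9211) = 1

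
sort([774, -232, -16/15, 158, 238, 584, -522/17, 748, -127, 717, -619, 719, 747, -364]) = [-619, -364, -232, -127, -522/17, -16/15, 158, 238, 584, 717, 719, 747, 748, 774]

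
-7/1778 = -1/254 ≈ -0.00394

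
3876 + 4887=8763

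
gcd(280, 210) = 70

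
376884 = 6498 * 58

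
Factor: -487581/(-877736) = 2^(-3)*3^1*109717^(-1)*162527^1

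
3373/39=86 + 19/39 ≈ 86.49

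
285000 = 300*950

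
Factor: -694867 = -1*694867^1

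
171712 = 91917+79795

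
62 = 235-173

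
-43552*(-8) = 348416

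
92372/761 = 121+291/761 ≈ 121.38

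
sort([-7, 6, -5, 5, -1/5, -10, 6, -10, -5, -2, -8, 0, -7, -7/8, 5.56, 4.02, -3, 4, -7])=[-10, -10, -8, -7, -7, -7, -5, -5, -3, -2, -7/8, -1/5, 0, 4, 4.02, 5, 5.56, 6, 6]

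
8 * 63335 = 506680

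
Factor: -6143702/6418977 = -1*2^1*3^(-1)*37^1*83023^1*2139659^(-1)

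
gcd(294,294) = 294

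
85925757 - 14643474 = 71282283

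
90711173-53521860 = 37189313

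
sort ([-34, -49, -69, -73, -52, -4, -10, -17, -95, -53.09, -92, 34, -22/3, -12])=[-95, -92, -73, -69, -53.09, -52, -49, -34, -17, -12, -10, -22/3, -4, 34]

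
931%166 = 101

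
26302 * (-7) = -184114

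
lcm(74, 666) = 666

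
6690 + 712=7402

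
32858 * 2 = 65716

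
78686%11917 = 7184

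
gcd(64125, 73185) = 15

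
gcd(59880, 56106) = 6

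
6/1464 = 1/244 ≈ 0.00410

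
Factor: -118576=-1*2^4*7411^1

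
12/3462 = 2/577 ≈ 0.00347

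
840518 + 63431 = 903949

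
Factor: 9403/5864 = 2^(-3)*733^(-1)*9403^1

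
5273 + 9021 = 14294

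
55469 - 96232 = -40763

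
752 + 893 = 1645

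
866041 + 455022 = 1321063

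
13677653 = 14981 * 913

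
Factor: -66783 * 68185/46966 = -1 * 2^(-1) * 3^1 * 5^1 * 13^1 * 23^(-1) * 113^1 * 197^1 * 1021^(-1) * 1049^1 = -4553598855/46966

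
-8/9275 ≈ -0.000863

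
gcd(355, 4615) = 355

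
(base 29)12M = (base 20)261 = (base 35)QB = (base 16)399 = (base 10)921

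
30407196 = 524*58029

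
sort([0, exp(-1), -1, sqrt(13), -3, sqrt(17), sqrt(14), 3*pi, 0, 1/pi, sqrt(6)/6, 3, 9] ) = [-3, -1, 0, 0, 1/pi, exp(-1), sqrt(6)/6, 3, sqrt(13), sqrt(14), sqrt(17), 9, 3*pi] 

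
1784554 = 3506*509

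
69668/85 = 819 + 53/85 ≈ 819.62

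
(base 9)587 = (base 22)100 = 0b111100100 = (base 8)744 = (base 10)484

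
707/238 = 2 + 33/34 ≈ 2.97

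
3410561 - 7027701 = -3617140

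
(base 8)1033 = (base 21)14e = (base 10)539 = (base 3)201222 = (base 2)1000011011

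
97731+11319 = 109050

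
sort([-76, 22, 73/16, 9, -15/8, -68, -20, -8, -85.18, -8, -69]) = [-85.18, -76, -69, -68, -20, -8, -8, -15/8, 73/16, 9, 22]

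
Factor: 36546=2^1 * 3^1 * 6091^1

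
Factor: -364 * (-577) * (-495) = -1 * 2^2 * 3^2 * 5^1 * 7^1 * 11^1 * 13^1 * 577^1 = -103963860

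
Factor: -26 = -1*2^1*13^1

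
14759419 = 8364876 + 6394543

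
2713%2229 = 484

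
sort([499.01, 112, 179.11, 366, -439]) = [-439, 112, 179.11, 366, 499.01]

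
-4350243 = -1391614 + -2958629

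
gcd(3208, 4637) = 1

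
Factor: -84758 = -1 * 2^1 * 42379^1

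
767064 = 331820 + 435244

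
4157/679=6 + 83/679 ≈ 6.12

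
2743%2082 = 661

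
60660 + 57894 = 118554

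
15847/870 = 18+187/870 ≈ 18.21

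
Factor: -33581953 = -1*17^1*1975409^1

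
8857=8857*1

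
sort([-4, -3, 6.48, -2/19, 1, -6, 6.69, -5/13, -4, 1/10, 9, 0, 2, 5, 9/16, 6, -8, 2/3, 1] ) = [-8, -6, -4, -4, -3, -5/13, -2/19, 0, 1/10, 9/16, 2/3, 1, 1, 2, 5, 6, 6.48, 6.69, 9] 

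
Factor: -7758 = -1*2^1*3^2*431^1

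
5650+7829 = 13479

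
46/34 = 23/17 ≈ 1.35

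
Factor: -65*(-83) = 5^1*13^1*83^1 = 5395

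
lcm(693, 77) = 693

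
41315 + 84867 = 126182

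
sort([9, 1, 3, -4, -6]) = [-6, -4, 1, 3, 9]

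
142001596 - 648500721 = -506499125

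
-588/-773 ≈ 0.761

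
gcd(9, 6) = 3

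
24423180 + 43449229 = 67872409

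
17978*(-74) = -1330372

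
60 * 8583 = 514980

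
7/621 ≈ 0.0113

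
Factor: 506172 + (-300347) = 5^2 * 8233^1 = 205825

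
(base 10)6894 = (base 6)51530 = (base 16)1aee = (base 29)85l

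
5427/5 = 1085+2/5 = 1085.40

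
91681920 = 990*92608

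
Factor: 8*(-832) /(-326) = 2^8*13^1*163^(-1) = 3328/163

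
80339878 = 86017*934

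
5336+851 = 6187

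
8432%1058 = 1026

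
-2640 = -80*33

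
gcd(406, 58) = 58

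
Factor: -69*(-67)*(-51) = -1*3^2*17^1*23^1*67^1 = -235773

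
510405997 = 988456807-478050810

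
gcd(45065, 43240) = 5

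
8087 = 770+7317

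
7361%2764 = 1833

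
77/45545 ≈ 0.00169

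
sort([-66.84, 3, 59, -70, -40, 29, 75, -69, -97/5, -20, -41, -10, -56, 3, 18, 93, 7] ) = [-70, -69, -66.84, -56, -41, -40, -20, -97/5, -10, 3, 3, 7, 18, 29, 59, 75, 93] 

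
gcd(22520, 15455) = 5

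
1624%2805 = 1624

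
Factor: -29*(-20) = 2^2*5^1*29^1 = 580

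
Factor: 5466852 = 2^2*3^4*47^1*359^1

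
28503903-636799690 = -608295787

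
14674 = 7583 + 7091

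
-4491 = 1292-5783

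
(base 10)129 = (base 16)81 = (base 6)333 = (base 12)a9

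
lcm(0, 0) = 0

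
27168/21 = 1293+5/7 ≈ 1293.71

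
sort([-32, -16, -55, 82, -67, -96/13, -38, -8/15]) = [-67, -55, -38, -32, -16, -96/13, -8/15, 82]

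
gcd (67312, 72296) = 56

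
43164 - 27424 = 15740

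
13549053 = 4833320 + 8715733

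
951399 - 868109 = 83290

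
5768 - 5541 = 227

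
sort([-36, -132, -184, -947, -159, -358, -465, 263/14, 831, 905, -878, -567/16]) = [-947, -878, -465, -358, -184, -159, -132, -36, -567/16, 263/14, 831, 905]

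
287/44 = 6 + 23/44 ≈ 6.52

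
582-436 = 146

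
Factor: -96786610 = -1*2^1*5^1*17^1*89^1*6397^1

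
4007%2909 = 1098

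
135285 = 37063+98222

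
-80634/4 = -20158 - 1/2 = -20158.50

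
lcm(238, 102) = 714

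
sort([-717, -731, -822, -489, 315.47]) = [-822, -731, -717, -489, 315.47]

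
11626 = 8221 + 3405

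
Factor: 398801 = 13^1*30677^1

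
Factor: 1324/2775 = 2^2*3^ (-1)*5^ (-2)*37^ (-1)*331^1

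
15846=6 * 2641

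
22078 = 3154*7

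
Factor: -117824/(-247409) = 2^6*7^1*263^1*247409^(-1)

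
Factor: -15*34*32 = -1*2^6*3^1*5^1*17^1 = -16320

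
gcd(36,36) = 36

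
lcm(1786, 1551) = 58938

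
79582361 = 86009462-6427101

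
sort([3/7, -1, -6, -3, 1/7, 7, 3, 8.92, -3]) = [-6, -3, -3, -1, 1/7, 3/7, 3, 7, 8.92]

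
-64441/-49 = 1315 + 6/49 ≈ 1315.12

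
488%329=159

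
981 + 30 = 1011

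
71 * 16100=1143100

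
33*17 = 561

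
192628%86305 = 20018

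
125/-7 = -17 - 6/7 ≈ -17.86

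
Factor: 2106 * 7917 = 2^1 * 3^5 * 7^1 * 13^2 * 29^1 = 16673202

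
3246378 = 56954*57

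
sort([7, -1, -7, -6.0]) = [-7, -6.0, -1, 7]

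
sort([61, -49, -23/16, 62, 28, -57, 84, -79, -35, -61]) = [-79, -61, -57, -49, -35, -23/16, 28, 61, 62, 84]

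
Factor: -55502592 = -1 * 2^8 * 3^1 * 72269^1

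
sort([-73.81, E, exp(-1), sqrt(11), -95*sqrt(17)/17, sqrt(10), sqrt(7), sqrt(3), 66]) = [-73.81, -95*sqrt(17)/17, exp(-1), sqrt(3), sqrt(7), E, sqrt(10), sqrt(11), 66]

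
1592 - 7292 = -5700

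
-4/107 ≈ -0.0374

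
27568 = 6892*4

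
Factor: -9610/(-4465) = 2^1 * 19^(-1) * 31^2 * 47^(-1) = 1922/893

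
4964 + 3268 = 8232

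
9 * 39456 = 355104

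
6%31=6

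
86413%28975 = 28463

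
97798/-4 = -48899/2 = -24449.50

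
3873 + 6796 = 10669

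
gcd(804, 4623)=201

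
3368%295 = 123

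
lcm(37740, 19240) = 981240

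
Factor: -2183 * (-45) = 3^2 * 5^1 * 37^1 * 59^1 = 98235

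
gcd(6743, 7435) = 1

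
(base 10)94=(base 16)5e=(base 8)136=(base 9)114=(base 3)10111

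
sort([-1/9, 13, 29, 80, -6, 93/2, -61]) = [-61, -6, -1/9, 13, 29, 93/2, 80]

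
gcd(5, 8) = 1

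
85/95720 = 17/19144 ≈ 0.000888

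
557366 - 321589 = 235777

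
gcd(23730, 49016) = 2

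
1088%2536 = 1088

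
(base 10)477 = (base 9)580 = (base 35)dm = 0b111011101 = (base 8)735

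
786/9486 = 131/1581≈0.0829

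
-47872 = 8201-56073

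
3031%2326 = 705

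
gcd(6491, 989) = 1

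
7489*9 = 67401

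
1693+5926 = 7619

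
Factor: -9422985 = -1*3^1*5^1*11^1*13^1*23^1*191^1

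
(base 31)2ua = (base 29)3bk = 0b101100101110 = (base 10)2862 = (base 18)8f0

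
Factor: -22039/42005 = -1*5^(-1)*31^(-1)*271^(-1)*22039^1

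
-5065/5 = -1013 = -1013.00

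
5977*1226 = 7327802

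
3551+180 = 3731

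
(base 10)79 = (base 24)37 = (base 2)1001111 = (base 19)43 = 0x4f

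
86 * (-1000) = -86000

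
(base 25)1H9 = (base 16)423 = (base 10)1059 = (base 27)1C6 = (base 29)17F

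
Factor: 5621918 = 2^1 * 2810959^1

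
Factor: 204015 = 3^1*5^1*7^1*29^1*67^1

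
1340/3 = 446 + 2/3 ≈ 446.67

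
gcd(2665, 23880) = 5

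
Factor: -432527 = -1 * 432527^1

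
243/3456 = 9/128 ≈ 0.0703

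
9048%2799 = 651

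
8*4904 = 39232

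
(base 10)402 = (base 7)1113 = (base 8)622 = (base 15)1bc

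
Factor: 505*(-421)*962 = -1*2^1*5^1*13^1*37^1*101^1*421^1 = -204526010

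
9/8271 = 1/919 ≈ 0.00109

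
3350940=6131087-2780147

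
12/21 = 4/7 ≈ 0.571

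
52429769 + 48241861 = 100671630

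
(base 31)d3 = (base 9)501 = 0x196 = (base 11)33a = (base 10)406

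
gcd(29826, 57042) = 18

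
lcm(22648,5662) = 22648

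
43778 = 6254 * 7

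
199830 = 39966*5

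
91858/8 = 11482 + 1/4 = 11482.25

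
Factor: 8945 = 5^1 * 1789^1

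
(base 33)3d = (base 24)4g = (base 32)3g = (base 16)70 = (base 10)112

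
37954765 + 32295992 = 70250757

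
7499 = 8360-861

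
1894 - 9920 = -8026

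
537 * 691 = 371067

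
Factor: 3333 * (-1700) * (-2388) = 2^4 * 3^2 * 5^2 * 11^1 * 17^1 * 101^1 * 199^1 = 13530646800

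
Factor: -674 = -1 * 2^1 * 337^1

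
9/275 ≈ 0.0327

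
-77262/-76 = 38631/38 ≈ 1016.61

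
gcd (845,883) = 1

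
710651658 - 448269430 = 262382228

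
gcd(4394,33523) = 1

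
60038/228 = 30019/114 ≈ 263.32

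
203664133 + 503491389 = 707155522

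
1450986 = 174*8339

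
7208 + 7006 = 14214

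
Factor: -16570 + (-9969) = -1*26539^1 = -26539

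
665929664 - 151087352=514842312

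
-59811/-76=786 + 75/76 ≈ 786.99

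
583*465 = 271095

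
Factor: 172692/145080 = 2^(-1) * 3^2 * 5^(-1) * 31^(-1) * 41^1 = 369/310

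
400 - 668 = -268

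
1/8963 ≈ 0.000112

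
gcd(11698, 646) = 2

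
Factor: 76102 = 2^1*13^1*2927^1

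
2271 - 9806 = -7535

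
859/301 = 2 + 257/301 ≈ 2.85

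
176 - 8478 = -8302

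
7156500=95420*75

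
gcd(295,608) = 1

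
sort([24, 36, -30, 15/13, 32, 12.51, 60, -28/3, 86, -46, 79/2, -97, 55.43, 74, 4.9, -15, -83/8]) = [-97, -46, -30, -15, -83/8, -28/3, 15/13, 4.9, 12.51, 24, 32, 36, 79/2, 55.43, 60, 74, 86]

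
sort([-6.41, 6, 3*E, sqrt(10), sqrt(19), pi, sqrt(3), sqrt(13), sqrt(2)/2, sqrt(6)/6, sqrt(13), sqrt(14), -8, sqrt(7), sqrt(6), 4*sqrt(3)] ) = [-8, -6.41, sqrt(6)/6, sqrt(2)/2, sqrt(3), sqrt(6), sqrt(7), pi, sqrt(10), sqrt(13), sqrt(13), sqrt(14), sqrt(19), 6, 4*sqrt(3), 3*E] 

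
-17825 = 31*(-575) 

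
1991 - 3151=-1160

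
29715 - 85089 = -55374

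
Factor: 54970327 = 54970327^1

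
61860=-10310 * (-6)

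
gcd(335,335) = 335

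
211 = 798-587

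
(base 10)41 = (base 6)105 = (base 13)32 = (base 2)101001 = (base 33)18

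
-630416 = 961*(-656)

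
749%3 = 2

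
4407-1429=2978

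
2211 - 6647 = -4436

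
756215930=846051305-89835375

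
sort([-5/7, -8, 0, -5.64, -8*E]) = [-8*E, -8, -5.64, -5/7, 0]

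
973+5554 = 6527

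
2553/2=1276 + 1/2=1276.50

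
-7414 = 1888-9302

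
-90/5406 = -15/901 ≈ -0.0166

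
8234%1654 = 1618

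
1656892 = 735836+921056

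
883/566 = 1 + 317/566 ≈ 1.56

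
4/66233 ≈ 0.0000604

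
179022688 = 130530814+48491874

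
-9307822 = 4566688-13874510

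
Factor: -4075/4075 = -1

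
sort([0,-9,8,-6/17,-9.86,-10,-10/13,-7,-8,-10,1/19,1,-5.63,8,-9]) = [-10,-10,-9.86,-9,-9,-8,-7,-5.63,-10/13,-6/17,0,1/19,1,8,8]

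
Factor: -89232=-1 * 2^4 * 3^1 * 11^1 * 13^2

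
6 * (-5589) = -33534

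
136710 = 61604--75106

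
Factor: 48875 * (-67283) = -1 * 5^3 * 17^1 * 23^1 * 61^1 * 1103^1 = -3288456625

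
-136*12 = -1632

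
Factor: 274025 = 5^2*97^1*113^1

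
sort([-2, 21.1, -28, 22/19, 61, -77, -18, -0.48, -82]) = [-82, -77, -28, -18, -2, -0.48, 22/19, 21.1, 61]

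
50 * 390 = 19500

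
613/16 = 38 + 5/16 ≈ 38.31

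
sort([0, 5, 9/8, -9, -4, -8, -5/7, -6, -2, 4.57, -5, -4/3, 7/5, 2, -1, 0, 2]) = [-9, -8, -6, -5, -4, -2, -4/3, -1, -5/7, 0, 0, 9/8, 7/5, 2, 2, 4.57, 5]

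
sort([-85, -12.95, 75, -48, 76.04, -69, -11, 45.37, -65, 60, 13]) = [-85, -69, -65, -48, -12.95, -11, 13, 45.37, 60, 75, 76.04]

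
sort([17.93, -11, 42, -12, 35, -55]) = [-55, -12, -11, 17.93, 35, 42]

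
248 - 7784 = -7536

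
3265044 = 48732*67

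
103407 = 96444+6963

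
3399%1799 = 1600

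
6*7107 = 42642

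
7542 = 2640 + 4902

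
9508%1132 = 452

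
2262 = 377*6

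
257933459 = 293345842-35412383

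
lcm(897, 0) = 0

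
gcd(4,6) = 2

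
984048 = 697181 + 286867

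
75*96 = 7200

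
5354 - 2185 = 3169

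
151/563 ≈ 0.268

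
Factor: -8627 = -1 * 8627^1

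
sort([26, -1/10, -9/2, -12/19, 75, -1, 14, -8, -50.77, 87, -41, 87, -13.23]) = [-50.77, -41, -13.23, -8, -9/2, -1, -12/19, -1/10, 14, 26, 75, 87, 87]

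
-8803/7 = -1257 - 4/7 ≈ -1257.57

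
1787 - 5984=-4197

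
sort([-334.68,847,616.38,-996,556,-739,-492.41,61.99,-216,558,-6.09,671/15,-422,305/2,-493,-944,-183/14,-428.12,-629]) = [-996,-944,-739,-629,-493,-492.41,-428.12,-422,-334.68,-216,-183/14,-6.09,671/15,61.99,305/2,556,558,616.38,847]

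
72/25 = 2 + 22/25 = 2.88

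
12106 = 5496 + 6610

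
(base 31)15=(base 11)33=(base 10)36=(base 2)100100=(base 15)26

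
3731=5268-1537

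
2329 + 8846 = 11175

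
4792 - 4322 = 470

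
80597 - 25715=54882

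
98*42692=4183816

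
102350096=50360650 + 51989446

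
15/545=3/109 ≈ 0.0275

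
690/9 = 76 + 2/3 ≈ 76.67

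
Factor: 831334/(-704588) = -1 * 2^(-1) * 7^2 * 17^1 * 353^(-1) = -833/706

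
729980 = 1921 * 380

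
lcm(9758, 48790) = 48790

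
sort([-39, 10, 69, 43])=[-39, 10, 43, 69]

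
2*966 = 1932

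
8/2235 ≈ 0.00358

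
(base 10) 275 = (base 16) 113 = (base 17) g3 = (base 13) 182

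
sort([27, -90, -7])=[-90, -7, 27]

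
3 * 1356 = 4068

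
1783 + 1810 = 3593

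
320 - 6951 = -6631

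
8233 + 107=8340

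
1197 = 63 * 19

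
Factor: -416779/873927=-1*3^(-2)*11^1*37889^1*97103^(-1) 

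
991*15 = 14865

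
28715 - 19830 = 8885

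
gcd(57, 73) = 1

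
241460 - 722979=-481519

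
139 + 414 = 553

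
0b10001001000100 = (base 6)104340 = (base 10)8772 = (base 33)81r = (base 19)155d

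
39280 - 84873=-45593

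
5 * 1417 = 7085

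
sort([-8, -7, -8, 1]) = [-8, -8, -7, 1]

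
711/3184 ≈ 0.223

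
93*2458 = 228594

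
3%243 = 3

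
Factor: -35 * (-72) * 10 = 2^4 * 3^2 * 5^2 * 7^1 = 25200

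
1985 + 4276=6261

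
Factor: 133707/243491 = 3^1*7^1*17^(-1)*6367^1*14323^(-1)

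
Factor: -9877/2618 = -1*2^ (-1)*11^ (-1)*83^1 = -83/22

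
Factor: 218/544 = 2^(-4) * 17^(-1) * 109^1 = 109/272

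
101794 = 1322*77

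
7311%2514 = 2283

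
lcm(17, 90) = 1530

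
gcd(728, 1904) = 56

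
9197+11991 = 21188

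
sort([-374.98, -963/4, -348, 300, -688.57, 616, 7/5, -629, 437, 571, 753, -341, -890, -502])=[-890, -688.57, -629, -502, -374.98, -348, -341, -963/4, 7/5, 300, 437, 571, 616, 753]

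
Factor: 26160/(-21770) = -1*2^3*3^1*7^(-1)*109^1*311^(-1) = -2616/2177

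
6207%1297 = 1019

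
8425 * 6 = 50550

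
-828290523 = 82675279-910965802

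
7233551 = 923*7837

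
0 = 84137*0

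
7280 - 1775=5505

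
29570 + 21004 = 50574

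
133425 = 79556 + 53869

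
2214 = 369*6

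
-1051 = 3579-4630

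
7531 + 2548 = 10079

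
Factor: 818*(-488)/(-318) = 2^3*3^(-1)*53^(-1)*61^1*409^1 = 199592/159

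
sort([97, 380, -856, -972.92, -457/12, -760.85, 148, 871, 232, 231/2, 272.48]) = [-972.92, -856, -760.85, -457/12, 97, 231/2, 148, 232, 272.48, 380, 871]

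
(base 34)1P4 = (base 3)2202110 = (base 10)2010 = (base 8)3732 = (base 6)13150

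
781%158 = 149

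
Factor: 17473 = 101^1 * 173^1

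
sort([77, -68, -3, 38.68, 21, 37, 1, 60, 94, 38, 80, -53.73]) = [-68, -53.73, -3, 1, 21, 37, 38, 38.68, 60, 77, 80, 94]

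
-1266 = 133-1399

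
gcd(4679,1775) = 1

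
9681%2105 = 1261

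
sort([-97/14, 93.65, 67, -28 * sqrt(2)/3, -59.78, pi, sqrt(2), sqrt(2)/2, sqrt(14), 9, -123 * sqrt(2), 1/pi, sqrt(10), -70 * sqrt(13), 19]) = [-70 * sqrt(13), -123 * sqrt(2), -59.78, -28 * sqrt(2)/3, -97/14, 1/pi, sqrt(2)/2, sqrt(2), pi, sqrt(10), sqrt(14), 9, 19, 67, 93.65]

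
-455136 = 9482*(-48)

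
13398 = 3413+9985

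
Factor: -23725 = -1 * 5^2 * 13^1 * 73^1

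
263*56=14728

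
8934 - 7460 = 1474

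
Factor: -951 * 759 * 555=-1 * 3^3 * 5^1 * 11^1 * 23^1 * 37^1 * 317^1=-400603995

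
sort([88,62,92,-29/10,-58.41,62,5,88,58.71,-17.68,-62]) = [-62,-58.41,-17.68,-29/10,5,58.71,62,62,88,88,92]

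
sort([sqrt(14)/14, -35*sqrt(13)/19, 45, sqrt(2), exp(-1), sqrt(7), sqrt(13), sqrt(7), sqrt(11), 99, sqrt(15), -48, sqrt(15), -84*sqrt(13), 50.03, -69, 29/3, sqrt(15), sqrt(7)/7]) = [-84*sqrt(13), -69, -48, -35*sqrt(13)/19, sqrt(14)/14, exp(-1), sqrt(7)/7, sqrt(2), sqrt(7), sqrt(7), sqrt(11), sqrt(13), sqrt(15), sqrt(15), sqrt(15), 29/3, 45, 50.03, 99]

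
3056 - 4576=-1520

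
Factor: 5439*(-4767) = -1*3^2*7^3*37^1*227^1 = -25927713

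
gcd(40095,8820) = 45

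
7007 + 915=7922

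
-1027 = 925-1952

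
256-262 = -6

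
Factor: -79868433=-1*3^1*1753^1*15187^1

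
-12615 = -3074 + -9541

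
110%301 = 110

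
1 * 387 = 387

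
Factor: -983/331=-1*331^(-1)*983^1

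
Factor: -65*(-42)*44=2^3*3^1*5^1*7^1*11^1*13^1=120120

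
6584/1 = 6584 = 6584.00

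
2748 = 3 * 916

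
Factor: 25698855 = 3^1*5^1*7^1*13^1*67^1*281^1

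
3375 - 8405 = -5030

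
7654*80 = 612320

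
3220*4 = 12880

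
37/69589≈0.000532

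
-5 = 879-884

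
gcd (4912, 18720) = 16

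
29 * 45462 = 1318398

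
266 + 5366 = 5632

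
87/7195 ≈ 0.0121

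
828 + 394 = 1222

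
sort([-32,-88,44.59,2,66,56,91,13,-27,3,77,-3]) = [-88,-32,-27,-3,2,3,13,44.59,56,66,77,91]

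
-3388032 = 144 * (-23528)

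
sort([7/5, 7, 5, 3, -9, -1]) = [-9, -1, 7/5, 3, 5, 7]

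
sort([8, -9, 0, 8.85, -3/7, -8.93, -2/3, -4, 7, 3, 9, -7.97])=[-9, -8.93, -7.97, -4, -2/3, -3/7, 0, 3, 7, 8, 8.85, 9]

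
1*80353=80353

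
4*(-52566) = -210264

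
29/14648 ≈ 0.00198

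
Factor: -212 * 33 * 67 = -1 * 2^2 * 3^1 * 11^1 * 53^1 * 67^1 = -468732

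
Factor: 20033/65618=2^(-1) * 7^(-1) * 13^1 * 23^1 * 43^(-1) * 67^1 * 109^(-1)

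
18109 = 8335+9774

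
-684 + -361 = -1045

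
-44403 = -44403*1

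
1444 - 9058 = -7614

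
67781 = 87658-19877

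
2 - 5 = -3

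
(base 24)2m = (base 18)3g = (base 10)70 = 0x46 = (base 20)3a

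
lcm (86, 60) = 2580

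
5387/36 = 149 + 23/36 ≈ 149.64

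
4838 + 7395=12233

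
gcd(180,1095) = 15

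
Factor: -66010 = -1 * 2^1 * 5^1 * 7^1 * 23^1 * 41^1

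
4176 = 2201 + 1975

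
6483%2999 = 485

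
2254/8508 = 1127/4254 ≈ 0.265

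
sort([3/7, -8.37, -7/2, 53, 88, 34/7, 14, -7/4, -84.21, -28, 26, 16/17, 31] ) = [-84.21, -28, -8.37, -7/2, -7/4, 3/7, 16/17, 34/7, 14, 26, 31, 53, 88] 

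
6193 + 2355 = 8548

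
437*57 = 24909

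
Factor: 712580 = 2^2 * 5^1 * 11^1 * 41^1 * 79^1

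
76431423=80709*947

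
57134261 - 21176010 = 35958251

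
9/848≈0.0106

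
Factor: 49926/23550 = 5^(-2) * 53^1 = 53/25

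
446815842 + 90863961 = 537679803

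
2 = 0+2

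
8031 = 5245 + 2786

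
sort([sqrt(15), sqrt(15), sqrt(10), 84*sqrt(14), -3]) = [-3, sqrt(10), sqrt(15), sqrt(15), 84*sqrt(14)]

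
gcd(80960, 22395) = 5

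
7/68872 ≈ 0.000102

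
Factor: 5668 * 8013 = 2^2 * 3^1 * 13^1 * 109^1 * 2671^1 = 45417684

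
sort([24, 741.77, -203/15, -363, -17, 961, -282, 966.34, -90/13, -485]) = [-485, -363, -282, -17, -203/15, -90/13, 24, 741.77, 961, 966.34]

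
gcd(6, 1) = 1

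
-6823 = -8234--1411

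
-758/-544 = 379/272 ≈ 1.39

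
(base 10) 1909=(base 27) 2gj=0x775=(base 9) 2551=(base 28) 2c5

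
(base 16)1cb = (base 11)388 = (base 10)459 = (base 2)111001011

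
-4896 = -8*612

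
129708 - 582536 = -452828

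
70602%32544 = 5514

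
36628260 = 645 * 56788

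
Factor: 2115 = 3^2*5^1*47^1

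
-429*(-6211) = 2664519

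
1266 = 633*2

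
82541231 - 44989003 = 37552228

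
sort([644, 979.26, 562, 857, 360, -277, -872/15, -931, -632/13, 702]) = [-931, -277, -872/15, -632/13, 360, 562, 644, 702, 857, 979.26]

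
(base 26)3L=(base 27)3I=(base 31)36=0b1100011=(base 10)99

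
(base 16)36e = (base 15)3d8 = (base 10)878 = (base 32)re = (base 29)118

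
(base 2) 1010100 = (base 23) 3f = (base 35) 2e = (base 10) 84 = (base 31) 2m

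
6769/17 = 398 + 3/17 ≈ 398.18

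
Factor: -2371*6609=-1*3^1*2203^1*2371^1=-15669939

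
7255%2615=2025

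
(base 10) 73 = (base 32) 29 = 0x49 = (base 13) 58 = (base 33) 27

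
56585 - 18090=38495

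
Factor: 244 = 2^2 * 61^1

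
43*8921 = 383603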